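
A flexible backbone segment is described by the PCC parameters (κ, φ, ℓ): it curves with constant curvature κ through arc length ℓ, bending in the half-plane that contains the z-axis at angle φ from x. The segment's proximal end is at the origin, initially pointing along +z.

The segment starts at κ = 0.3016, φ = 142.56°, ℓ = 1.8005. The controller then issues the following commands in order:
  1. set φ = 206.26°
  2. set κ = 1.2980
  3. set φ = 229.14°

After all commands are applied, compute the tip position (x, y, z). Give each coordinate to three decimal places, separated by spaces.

initial: κ=0.3016, φ=142.56°, ℓ=1.8005
cmd 1: set φ=206.26° → (κ,φ,ℓ)=(0.3016,206.26°,1.8005) → tip=(-0.4277,-0.2110,1.7133)
cmd 2: set κ=1.2980 → (κ,φ,ℓ)=(1.2980,206.26°,1.8005) → tip=(-1.1700,-0.5772,0.5551)
cmd 3: set φ=229.14° → (κ,φ,ℓ)=(1.2980,229.14°,1.8005) → tip=(-0.8535,-0.9867,0.5551)

-0.854 -0.987 0.555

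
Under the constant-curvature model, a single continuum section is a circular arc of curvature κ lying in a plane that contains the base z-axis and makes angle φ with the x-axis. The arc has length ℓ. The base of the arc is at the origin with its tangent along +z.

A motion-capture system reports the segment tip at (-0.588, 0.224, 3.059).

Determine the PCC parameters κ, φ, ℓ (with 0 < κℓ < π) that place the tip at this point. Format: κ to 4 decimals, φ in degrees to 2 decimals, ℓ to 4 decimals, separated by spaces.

0.1290 159.15 3.1446

ρ = √(x²+y²) = √(-0.588² + 0.224²) = 0.62922
φ = atan2(y, x) mod 360° = atan2(0.224, -0.588) = 159.1455°
|p|² = ρ² + z² = 0.62922² + 3.059² = 9.75340
κ = 2ρ / |p|² = 2×0.62922 / 9.75340 = 0.12903
θ = 2·atan2(ρ, z) = 2·atan2(0.62922, 3.059) = 0.40573 rad
ℓ = θ/κ = 0.40573/0.12903 = 3.14457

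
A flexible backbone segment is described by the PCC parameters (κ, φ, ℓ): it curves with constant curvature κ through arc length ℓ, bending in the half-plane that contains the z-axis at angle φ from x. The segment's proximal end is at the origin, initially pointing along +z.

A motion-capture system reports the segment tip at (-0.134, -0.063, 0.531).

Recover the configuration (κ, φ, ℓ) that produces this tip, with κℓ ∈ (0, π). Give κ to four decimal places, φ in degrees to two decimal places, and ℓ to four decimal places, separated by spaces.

0.9745 205.18 0.5581

ρ = √(x²+y²) = √(-0.134² + -0.063²) = 0.14807
φ = atan2(y, x) mod 360° = atan2(-0.063, -0.134) = 205.1805°
|p|² = ρ² + z² = 0.14807² + 0.531² = 0.30389
κ = 2ρ / |p|² = 2×0.14807 / 0.30389 = 0.97452
θ = 2·atan2(ρ, z) = 2·atan2(0.14807, 0.531) = 0.54389 rad
ℓ = θ/κ = 0.54389/0.97452 = 0.55811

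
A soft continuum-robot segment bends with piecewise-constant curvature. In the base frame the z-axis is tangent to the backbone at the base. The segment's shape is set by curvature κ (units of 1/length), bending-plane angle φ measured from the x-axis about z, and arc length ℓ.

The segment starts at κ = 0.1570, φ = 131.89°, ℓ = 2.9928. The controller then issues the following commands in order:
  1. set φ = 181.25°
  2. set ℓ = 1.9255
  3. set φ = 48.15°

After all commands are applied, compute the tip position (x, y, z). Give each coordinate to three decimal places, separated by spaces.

0.193 0.215 1.896

initial: κ=0.1570, φ=131.89°, ℓ=2.9928
cmd 1: set φ=181.25° → (κ,φ,ℓ)=(0.1570,181.25°,2.9928) → tip=(-0.6901,-0.0151,2.8839)
cmd 2: set ℓ=1.9255 → (κ,φ,ℓ)=(0.1570,181.25°,1.9255) → tip=(-0.2888,-0.0063,1.8963)
cmd 3: set φ=48.15° → (κ,φ,ℓ)=(0.1570,48.15°,1.9255) → tip=(0.1927,0.2151,1.8963)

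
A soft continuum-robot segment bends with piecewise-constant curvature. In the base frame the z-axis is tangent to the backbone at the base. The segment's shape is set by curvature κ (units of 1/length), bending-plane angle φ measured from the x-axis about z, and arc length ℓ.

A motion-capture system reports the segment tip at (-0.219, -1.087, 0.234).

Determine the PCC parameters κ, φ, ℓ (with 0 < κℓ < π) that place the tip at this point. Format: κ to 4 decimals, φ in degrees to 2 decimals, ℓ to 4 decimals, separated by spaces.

ρ = √(x²+y²) = √(-0.219² + -1.087²) = 1.10884
φ = atan2(y, x) mod 360° = atan2(-1.087, -0.219) = 258.6090°
|p|² = ρ² + z² = 1.10884² + 0.234² = 1.28429
κ = 2ρ / |p|² = 2×1.10884 / 1.28429 = 1.72678
θ = 2·atan2(ρ, z) = 2·atan2(1.10884, 0.234) = 2.72563 rad
ℓ = θ/κ = 2.72563/1.72678 = 1.57845

1.7268 258.61 1.5784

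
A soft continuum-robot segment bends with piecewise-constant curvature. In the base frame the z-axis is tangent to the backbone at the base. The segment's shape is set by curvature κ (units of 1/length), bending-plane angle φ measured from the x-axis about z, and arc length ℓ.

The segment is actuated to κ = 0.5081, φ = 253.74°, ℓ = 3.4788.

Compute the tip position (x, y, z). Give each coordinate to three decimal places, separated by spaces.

θ = κ·ℓ = 0.5081 × 3.4788 = 1.76758 rad
ρ = (1 − cos θ)/κ = (1 − -0.19551)/0.5081 = 2.35291
z = sin θ / κ = 0.98070/0.5081 = 1.93013
x = ρ cos φ = 2.35291 × cos(253.74°) = -0.65881
y = ρ sin φ = 2.35291 × sin(253.74°) = -2.25880

-0.659 -2.259 1.930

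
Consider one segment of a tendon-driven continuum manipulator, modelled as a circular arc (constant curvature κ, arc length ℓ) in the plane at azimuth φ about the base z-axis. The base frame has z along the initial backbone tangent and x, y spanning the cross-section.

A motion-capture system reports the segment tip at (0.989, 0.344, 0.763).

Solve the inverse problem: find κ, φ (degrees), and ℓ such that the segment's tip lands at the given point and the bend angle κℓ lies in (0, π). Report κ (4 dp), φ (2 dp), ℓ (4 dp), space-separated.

1.2476 19.18 1.5087

ρ = √(x²+y²) = √(0.989² + 0.344²) = 1.04712
φ = atan2(y, x) mod 360° = atan2(0.344, 0.989) = 19.1790°
|p|² = ρ² + z² = 1.04712² + 0.763² = 1.67863
κ = 2ρ / |p|² = 2×1.04712 / 1.67863 = 1.24759
θ = 2·atan2(ρ, z) = 2·atan2(1.04712, 0.763) = 1.88218 rad
ℓ = θ/κ = 1.88218/1.24759 = 1.50865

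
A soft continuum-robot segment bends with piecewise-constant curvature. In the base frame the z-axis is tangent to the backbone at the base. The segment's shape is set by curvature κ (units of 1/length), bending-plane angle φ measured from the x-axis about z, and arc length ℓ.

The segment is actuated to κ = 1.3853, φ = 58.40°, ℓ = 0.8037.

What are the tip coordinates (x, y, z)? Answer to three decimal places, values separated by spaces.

0.211 0.343 0.648

θ = κ·ℓ = 1.3853 × 0.8037 = 1.11337 rad
ρ = (1 − cos θ)/κ = (1 − 0.44164)/1.3853 = 0.40306
z = sin θ / κ = 0.89719/1.3853 = 0.64765
x = ρ cos φ = 0.40306 × cos(58.40°) = 0.21120
y = ρ sin φ = 0.40306 × sin(58.40°) = 0.34329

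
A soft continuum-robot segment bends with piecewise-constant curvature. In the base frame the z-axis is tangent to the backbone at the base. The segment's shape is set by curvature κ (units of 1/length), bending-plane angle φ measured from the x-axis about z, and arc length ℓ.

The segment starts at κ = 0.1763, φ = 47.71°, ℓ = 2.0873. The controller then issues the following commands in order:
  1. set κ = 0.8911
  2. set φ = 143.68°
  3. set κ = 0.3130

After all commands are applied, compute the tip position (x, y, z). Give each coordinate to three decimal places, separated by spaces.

initial: κ=0.1763, φ=47.71°, ℓ=2.0873
cmd 1: set κ=0.8911 → (κ,φ,ℓ)=(0.8911,47.71°,2.0873) → tip=(0.9705,1.0669,1.0756)
cmd 2: set φ=143.68° → (κ,φ,ℓ)=(0.8911,143.68°,2.0873) → tip=(-1.1620,0.8542,1.0756)
cmd 3: set κ=0.3130 → (κ,φ,ℓ)=(0.3130,143.68°,2.0873) → tip=(-0.5301,0.3897,1.9419)

-0.530 0.390 1.942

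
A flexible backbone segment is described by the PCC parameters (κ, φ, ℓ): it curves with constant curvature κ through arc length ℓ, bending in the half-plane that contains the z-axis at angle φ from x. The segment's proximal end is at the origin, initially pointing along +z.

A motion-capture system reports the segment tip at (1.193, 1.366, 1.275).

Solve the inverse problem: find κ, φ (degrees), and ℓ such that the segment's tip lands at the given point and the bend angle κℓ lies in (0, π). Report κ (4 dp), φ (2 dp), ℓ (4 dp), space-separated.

ρ = √(x²+y²) = √(1.193² + 1.366²) = 1.81362
φ = atan2(y, x) mod 360° = atan2(1.366, 1.193) = 48.8676°
|p|² = ρ² + z² = 1.81362² + 1.275² = 4.91483
κ = 2ρ / |p|² = 2×1.81362 / 4.91483 = 0.73802
θ = 2·atan2(ρ, z) = 2·atan2(1.81362, 1.275) = 1.91610 rad
ℓ = θ/κ = 1.91610/0.73802 = 2.59628

0.7380 48.87 2.5963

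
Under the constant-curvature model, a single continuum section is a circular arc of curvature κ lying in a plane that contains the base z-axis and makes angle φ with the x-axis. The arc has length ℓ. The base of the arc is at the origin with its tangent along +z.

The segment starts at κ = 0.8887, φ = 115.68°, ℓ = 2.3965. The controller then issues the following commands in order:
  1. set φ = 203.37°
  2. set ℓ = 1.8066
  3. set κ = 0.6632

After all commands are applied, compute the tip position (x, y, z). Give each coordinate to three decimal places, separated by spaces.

-0.880 -0.380 1.404

initial: κ=0.8887, φ=115.68°, ℓ=2.3965
cmd 1: set φ=203.37° → (κ,φ,ℓ)=(0.8887,203.37°,2.3965) → tip=(-1.5807,-0.6830,0.9540)
cmd 2: set ℓ=1.8066 → (κ,φ,ℓ)=(0.8887,203.37°,1.8066) → tip=(-1.0688,-0.4618,1.1246)
cmd 3: set κ=0.6632 → (κ,φ,ℓ)=(0.6632,203.37°,1.8066) → tip=(-0.8802,-0.3803,1.4043)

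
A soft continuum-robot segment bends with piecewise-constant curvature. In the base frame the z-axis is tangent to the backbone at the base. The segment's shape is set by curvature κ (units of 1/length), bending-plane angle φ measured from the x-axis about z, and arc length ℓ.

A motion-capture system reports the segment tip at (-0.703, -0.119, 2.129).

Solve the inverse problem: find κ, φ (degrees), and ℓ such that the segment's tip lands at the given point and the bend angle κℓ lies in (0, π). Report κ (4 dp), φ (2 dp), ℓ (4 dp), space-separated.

ρ = √(x²+y²) = √(-0.703² + -0.119²) = 0.71300
φ = atan2(y, x) mod 360° = atan2(-0.119, -0.703) = 189.6076°
|p|² = ρ² + z² = 0.71300² + 2.129² = 5.04101
κ = 2ρ / |p|² = 2×0.71300 / 5.04101 = 0.28288
θ = 2·atan2(ρ, z) = 2·atan2(0.71300, 2.129) = 0.64632 rad
ℓ = θ/κ = 0.64632/0.28288 = 2.28478

0.2829 189.61 2.2848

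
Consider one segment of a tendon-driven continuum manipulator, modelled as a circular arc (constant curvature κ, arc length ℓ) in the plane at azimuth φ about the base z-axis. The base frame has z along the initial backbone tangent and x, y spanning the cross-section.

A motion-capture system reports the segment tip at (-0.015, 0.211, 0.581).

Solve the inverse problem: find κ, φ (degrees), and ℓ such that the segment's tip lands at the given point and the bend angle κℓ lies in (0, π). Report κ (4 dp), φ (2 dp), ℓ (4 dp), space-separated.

ρ = √(x²+y²) = √(-0.015² + 0.211²) = 0.21153
φ = atan2(y, x) mod 360° = atan2(0.211, -0.015) = 94.0663°
|p|² = ρ² + z² = 0.21153² + 0.581² = 0.38231
κ = 2ρ / |p|² = 2×0.21153 / 0.38231 = 1.10661
θ = 2·atan2(ρ, z) = 2·atan2(0.21153, 0.581) = 0.69833 rad
ℓ = θ/κ = 0.69833/1.10661 = 0.63105

1.1066 94.07 0.6311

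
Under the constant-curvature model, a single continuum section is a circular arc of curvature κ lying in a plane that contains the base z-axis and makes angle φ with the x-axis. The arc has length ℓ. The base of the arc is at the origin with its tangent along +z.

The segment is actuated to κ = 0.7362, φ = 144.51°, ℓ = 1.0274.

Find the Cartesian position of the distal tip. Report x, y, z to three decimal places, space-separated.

θ = κ·ℓ = 0.7362 × 1.0274 = 0.75637 rad
ρ = (1 − cos θ)/κ = (1 − 0.72733)/0.7362 = 0.37037
z = sin θ / κ = 0.68629/0.7362 = 0.93220
x = ρ cos φ = 0.37037 × cos(144.51°) = -0.30156
y = ρ sin φ = 0.37037 × sin(144.51°) = 0.21502

-0.302 0.215 0.932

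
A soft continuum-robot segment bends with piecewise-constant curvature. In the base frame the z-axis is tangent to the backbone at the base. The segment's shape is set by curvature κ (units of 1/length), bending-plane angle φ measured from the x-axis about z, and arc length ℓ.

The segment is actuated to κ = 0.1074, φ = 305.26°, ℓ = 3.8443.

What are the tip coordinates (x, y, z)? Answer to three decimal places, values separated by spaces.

θ = κ·ℓ = 0.1074 × 3.8443 = 0.41288 rad
ρ = (1 − cos θ)/κ = (1 − 0.91597)/0.1074 = 0.78240
z = sin θ / κ = 0.40125/0.1074 = 3.73601
x = ρ cos φ = 0.78240 × cos(305.26°) = 0.45167
y = ρ sin φ = 0.78240 × sin(305.26°) = -0.63886

0.452 -0.639 3.736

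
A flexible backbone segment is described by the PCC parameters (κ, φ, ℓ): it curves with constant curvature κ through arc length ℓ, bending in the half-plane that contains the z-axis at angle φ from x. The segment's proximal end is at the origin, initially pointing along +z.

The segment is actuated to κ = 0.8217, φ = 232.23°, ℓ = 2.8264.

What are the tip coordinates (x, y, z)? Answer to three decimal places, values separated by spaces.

θ = κ·ℓ = 0.8217 × 2.8264 = 2.32245 rad
ρ = (1 − cos θ)/κ = (1 − -0.68285)/0.8217 = 2.04801
z = sin θ / κ = 0.73056/0.8217 = 0.88908
x = ρ cos φ = 2.04801 × cos(232.23°) = -1.25439
y = ρ sin φ = 2.04801 × sin(232.23°) = -1.61890

-1.254 -1.619 0.889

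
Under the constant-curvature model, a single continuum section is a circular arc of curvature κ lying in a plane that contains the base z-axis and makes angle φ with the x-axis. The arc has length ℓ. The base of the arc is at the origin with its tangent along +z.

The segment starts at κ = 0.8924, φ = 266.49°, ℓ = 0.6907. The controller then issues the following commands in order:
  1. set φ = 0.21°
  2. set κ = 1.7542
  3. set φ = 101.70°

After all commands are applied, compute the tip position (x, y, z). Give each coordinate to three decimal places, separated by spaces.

-0.075 0.362 0.534

initial: κ=0.8924, φ=266.49°, ℓ=0.6907
cmd 1: set φ=0.21° → (κ,φ,ℓ)=(0.8924,0.21°,0.6907) → tip=(0.2062,0.0008,0.6478)
cmd 2: set κ=1.7542 → (κ,φ,ℓ)=(1.7542,0.21°,0.6907) → tip=(0.3697,0.0014,0.5337)
cmd 3: set φ=101.70° → (κ,φ,ℓ)=(1.7542,101.70°,0.6907) → tip=(-0.0750,0.3620,0.5337)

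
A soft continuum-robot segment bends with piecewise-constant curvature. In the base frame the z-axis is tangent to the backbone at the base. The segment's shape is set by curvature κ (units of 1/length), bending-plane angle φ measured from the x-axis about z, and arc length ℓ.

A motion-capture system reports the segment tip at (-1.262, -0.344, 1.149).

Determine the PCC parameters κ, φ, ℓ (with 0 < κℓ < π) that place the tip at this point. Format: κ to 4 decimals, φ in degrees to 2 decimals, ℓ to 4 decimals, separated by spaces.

0.8631 195.25 1.9698

ρ = √(x²+y²) = √(-1.262² + -0.344²) = 1.30804
φ = atan2(y, x) mod 360° = atan2(-0.344, -1.262) = 195.2474°
|p|² = ρ² + z² = 1.30804² + 1.149² = 3.03118
κ = 2ρ / |p|² = 2×1.30804 / 3.03118 = 0.86306
θ = 2·atan2(ρ, z) = 2·atan2(1.30804, 1.149) = 1.70008 rad
ℓ = θ/κ = 1.70008/0.86306 = 1.96983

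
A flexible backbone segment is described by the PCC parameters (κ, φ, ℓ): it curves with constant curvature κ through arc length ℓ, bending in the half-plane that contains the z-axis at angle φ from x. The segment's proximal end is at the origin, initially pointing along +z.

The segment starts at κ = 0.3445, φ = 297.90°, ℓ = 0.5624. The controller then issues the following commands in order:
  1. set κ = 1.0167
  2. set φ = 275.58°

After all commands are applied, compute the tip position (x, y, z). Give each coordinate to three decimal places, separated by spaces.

0.015 -0.156 0.532

initial: κ=0.3445, φ=297.90°, ℓ=0.5624
cmd 1: set κ=1.0167 → (κ,φ,ℓ)=(1.0167,297.90°,0.5624) → tip=(0.0732,-0.1383,0.5323)
cmd 2: set φ=275.58° → (κ,φ,ℓ)=(1.0167,275.58°,0.5624) → tip=(0.0152,-0.1557,0.5323)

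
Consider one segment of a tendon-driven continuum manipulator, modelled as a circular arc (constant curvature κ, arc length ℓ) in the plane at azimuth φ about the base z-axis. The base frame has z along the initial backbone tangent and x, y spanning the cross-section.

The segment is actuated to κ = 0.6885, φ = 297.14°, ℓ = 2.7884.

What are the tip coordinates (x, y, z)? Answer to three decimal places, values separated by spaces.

0.889 -1.735 1.365

θ = κ·ℓ = 0.6885 × 2.7884 = 1.91981 rad
ρ = (1 − cos θ)/κ = (1 − -0.34197)/0.6885 = 1.94913
z = sin θ / κ = 0.93971/0.6885 = 1.36486
x = ρ cos φ = 1.94913 × cos(297.14°) = 0.88913
y = ρ sin φ = 1.94913 × sin(297.14°) = -1.73452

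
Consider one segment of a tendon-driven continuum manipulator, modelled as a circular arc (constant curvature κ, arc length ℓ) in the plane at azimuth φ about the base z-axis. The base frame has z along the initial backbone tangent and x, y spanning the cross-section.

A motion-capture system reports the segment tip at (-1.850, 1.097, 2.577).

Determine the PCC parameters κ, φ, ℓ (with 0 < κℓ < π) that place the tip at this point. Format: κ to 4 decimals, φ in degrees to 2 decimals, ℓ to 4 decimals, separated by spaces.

0.3818 149.33 3.6433

ρ = √(x²+y²) = √(-1.850² + 1.097²) = 2.15079
φ = atan2(y, x) mod 360° = atan2(1.097, -1.850) = 149.3332°
|p|² = ρ² + z² = 2.15079² + 2.577² = 11.26684
κ = 2ρ / |p|² = 2×2.15079 / 11.26684 = 0.38179
θ = 2·atan2(ρ, z) = 2·atan2(2.15079, 2.577) = 1.39098 rad
ℓ = θ/κ = 1.39098/0.38179 = 3.64331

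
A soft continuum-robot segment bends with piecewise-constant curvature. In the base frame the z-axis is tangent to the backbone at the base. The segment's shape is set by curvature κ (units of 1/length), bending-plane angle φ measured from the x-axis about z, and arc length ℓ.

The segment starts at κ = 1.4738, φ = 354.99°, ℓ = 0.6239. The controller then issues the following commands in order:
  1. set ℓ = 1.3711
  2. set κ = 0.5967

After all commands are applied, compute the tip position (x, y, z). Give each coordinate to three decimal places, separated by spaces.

0.528 -0.046 1.223

initial: κ=1.4738, φ=354.99°, ℓ=0.6239
cmd 1: set ℓ=1.3711 → (κ,φ,ℓ)=(1.4738,354.99°,1.3711) → tip=(0.9699,-0.0850,0.6110)
cmd 2: set κ=0.5967 → (κ,φ,ℓ)=(0.5967,354.99°,1.3711) → tip=(0.5283,-0.0463,1.2232)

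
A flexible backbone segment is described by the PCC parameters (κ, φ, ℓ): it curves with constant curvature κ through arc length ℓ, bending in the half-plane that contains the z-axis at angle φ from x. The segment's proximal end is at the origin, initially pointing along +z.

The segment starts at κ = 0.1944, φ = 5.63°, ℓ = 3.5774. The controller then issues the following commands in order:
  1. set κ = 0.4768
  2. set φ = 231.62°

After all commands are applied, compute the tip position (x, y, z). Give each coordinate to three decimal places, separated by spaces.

-1.477 -1.865 2.078

initial: κ=0.1944, φ=5.63°, ℓ=3.5774
cmd 1: set κ=0.4768 → (κ,φ,ℓ)=(0.4768,5.63°,3.5774) → tip=(2.3679,0.2334,2.0783)
cmd 2: set φ=231.62° → (κ,φ,ℓ)=(0.4768,231.62°,3.5774) → tip=(-1.4773,-1.8652,2.0783)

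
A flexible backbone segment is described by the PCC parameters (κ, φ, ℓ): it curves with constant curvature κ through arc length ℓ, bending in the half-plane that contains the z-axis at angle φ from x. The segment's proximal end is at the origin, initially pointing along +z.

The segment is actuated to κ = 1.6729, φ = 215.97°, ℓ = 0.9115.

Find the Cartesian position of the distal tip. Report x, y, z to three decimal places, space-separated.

-0.462 -0.335 0.597

θ = κ·ℓ = 1.6729 × 0.9115 = 1.52485 rad
ρ = (1 − cos θ)/κ = (1 − 0.04593)/1.6729 = 0.57031
z = sin θ / κ = 0.99894/1.6729 = 0.59713
x = ρ cos φ = 0.57031 × cos(215.97°) = -0.46156
y = ρ sin φ = 0.57031 × sin(215.97°) = -0.33498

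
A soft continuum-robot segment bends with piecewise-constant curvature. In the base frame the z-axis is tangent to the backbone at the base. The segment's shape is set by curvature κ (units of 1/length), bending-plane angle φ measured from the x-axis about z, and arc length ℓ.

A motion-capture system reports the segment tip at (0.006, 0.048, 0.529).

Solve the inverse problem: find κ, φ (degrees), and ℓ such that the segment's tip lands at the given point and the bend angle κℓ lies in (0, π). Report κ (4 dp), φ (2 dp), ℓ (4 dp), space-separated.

ρ = √(x²+y²) = √(0.006² + 0.048²) = 0.04837
φ = atan2(y, x) mod 360° = atan2(0.048, 0.006) = 82.8750°
|p|² = ρ² + z² = 0.04837² + 0.529² = 0.28218
κ = 2ρ / |p|² = 2×0.04837 / 0.28218 = 0.34285
θ = 2·atan2(ρ, z) = 2·atan2(0.04837, 0.529) = 0.18238 rad
ℓ = θ/κ = 0.18238/0.34285 = 0.53194

0.3429 82.87 0.5319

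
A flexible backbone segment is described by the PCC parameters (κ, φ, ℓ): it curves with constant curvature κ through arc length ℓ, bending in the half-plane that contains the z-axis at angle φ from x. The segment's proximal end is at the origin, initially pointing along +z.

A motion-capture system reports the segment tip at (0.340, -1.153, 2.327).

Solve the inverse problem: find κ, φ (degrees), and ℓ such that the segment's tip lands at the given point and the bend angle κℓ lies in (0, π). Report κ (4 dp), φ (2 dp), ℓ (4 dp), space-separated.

0.3505 286.43 2.7211

ρ = √(x²+y²) = √(0.340² + -1.153²) = 1.20209
φ = atan2(y, x) mod 360° = atan2(-1.153, 0.340) = 286.4299°
|p|² = ρ² + z² = 1.20209² + 2.327² = 6.85994
κ = 2ρ / |p|² = 2×1.20209 / 6.85994 = 0.35047
θ = 2·atan2(ρ, z) = 2·atan2(1.20209, 2.327) = 0.95365 rad
ℓ = θ/κ = 0.95365/0.35047 = 2.72109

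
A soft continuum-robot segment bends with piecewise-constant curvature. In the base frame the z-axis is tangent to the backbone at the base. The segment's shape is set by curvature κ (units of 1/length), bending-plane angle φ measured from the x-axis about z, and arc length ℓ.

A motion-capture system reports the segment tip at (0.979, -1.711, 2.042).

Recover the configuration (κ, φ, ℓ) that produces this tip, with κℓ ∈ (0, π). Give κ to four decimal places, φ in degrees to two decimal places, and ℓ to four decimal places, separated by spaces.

ρ = √(x²+y²) = √(0.979² + -1.711²) = 1.97128
φ = atan2(y, x) mod 360° = atan2(-1.711, 0.979) = 299.7773°
|p|² = ρ² + z² = 1.97128² + 2.042² = 8.05573
κ = 2ρ / |p|² = 2×1.97128 / 8.05573 = 0.48941
θ = 2·atan2(ρ, z) = 2·atan2(1.97128, 2.042) = 1.53556 rad
ℓ = θ/κ = 1.53556/0.48941 = 3.13756

0.4894 299.78 3.1376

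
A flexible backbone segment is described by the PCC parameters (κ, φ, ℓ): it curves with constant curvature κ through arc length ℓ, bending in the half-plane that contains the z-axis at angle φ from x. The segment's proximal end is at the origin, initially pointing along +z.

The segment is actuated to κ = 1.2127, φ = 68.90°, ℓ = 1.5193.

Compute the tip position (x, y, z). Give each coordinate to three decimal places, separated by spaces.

0.377 0.976 0.794

θ = κ·ℓ = 1.2127 × 1.5193 = 1.84246 rad
ρ = (1 − cos θ)/κ = (1 − -0.26833)/1.2127 = 1.04587
z = sin θ / κ = 0.96333/1.2127 = 0.79437
x = ρ cos φ = 1.04587 × cos(68.90°) = 0.37651
y = ρ sin φ = 1.04587 × sin(68.90°) = 0.97575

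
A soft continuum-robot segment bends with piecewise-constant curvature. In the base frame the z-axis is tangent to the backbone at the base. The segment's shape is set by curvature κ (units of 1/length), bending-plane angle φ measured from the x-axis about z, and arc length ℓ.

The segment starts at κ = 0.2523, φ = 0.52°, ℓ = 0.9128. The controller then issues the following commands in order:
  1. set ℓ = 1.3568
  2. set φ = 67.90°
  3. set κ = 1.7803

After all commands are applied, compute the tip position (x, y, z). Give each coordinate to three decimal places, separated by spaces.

initial: κ=0.2523, φ=0.52°, ℓ=0.9128
cmd 1: set ℓ=1.3568 → (κ,φ,ℓ)=(0.2523,0.52°,1.3568) → tip=(0.2300,0.0021,1.3305)
cmd 2: set φ=67.90° → (κ,φ,ℓ)=(0.2523,67.90°,1.3568) → tip=(0.0865,0.2131,1.3305)
cmd 3: set κ=1.7803 → (κ,φ,ℓ)=(1.7803,67.90°,1.3568) → tip=(0.3694,0.9096,0.3729)

0.369 0.910 0.373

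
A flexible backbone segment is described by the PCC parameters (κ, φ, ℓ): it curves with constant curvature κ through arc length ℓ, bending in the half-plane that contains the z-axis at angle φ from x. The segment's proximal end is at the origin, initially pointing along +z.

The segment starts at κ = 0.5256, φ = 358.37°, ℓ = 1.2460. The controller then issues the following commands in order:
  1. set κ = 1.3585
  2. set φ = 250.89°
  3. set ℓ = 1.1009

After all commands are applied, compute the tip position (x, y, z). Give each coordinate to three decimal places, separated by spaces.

-0.223 -0.643 0.734

initial: κ=0.5256, φ=358.37°, ℓ=1.2460
cmd 1: set κ=1.3585 → (κ,φ,ℓ)=(1.3585,358.37°,1.2460) → tip=(0.8253,-0.0235,0.7306)
cmd 2: set φ=250.89° → (κ,φ,ℓ)=(1.3585,250.89°,1.2460) → tip=(-0.2703,-0.7801,0.7306)
cmd 3: set ℓ=1.1009 → (κ,φ,ℓ)=(1.3585,250.89°,1.1009) → tip=(-0.2229,-0.6433,0.7340)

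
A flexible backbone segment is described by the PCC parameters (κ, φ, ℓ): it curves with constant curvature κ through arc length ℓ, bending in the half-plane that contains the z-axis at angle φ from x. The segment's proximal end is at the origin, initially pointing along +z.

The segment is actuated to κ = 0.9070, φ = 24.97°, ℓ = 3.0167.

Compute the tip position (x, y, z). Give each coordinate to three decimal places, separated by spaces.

θ = κ·ℓ = 0.9070 × 3.0167 = 2.73615 rad
ρ = (1 − cos θ)/κ = (1 − -0.91893)/0.9070 = 2.11569
z = sin θ / κ = 0.39443/0.9070 = 0.43487
x = ρ cos φ = 2.11569 × cos(24.97°) = 1.91793
y = ρ sin φ = 2.11569 × sin(24.97°) = 0.89312

1.918 0.893 0.435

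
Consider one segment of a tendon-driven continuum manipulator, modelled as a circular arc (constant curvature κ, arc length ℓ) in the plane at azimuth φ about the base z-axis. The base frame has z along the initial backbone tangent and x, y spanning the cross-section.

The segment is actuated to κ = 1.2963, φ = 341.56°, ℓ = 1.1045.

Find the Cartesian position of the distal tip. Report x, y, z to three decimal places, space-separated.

θ = κ·ℓ = 1.2963 × 1.1045 = 1.43176 rad
ρ = (1 − cos θ)/κ = (1 − 0.13859)/1.2963 = 0.66452
z = sin θ / κ = 0.99035/1.2963 = 0.76398
x = ρ cos φ = 0.66452 × cos(341.56°) = 0.63040
y = ρ sin φ = 0.66452 × sin(341.56°) = -0.21019

0.630 -0.210 0.764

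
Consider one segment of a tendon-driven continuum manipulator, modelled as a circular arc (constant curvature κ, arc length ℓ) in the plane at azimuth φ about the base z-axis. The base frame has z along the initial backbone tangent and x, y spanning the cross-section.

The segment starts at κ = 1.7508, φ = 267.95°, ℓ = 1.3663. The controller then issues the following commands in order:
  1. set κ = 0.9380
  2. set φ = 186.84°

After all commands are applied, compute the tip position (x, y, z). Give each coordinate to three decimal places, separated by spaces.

initial: κ=1.7508, φ=267.95°, ℓ=1.3663
cmd 1: set κ=0.9380 → (κ,φ,ℓ)=(0.9380,267.95°,1.3663) → tip=(-0.0273,-0.7616,1.0218)
cmd 2: set φ=186.84° → (κ,φ,ℓ)=(0.9380,186.84°,1.3663) → tip=(-0.7566,-0.0908,1.0218)

-0.757 -0.091 1.022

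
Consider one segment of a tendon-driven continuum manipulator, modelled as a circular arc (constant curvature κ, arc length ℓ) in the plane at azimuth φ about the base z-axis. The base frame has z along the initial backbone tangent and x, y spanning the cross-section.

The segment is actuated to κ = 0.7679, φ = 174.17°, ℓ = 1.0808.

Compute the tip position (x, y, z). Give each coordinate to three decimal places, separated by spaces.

-0.421 0.043 0.961

θ = κ·ℓ = 0.7679 × 1.0808 = 0.82995 rad
ρ = (1 − cos θ)/κ = (1 − 0.67492)/0.7679 = 0.42334
z = sin θ / κ = 0.73790/0.7679 = 0.96093
x = ρ cos φ = 0.42334 × cos(174.17°) = -0.42115
y = ρ sin φ = 0.42334 × sin(174.17°) = 0.04300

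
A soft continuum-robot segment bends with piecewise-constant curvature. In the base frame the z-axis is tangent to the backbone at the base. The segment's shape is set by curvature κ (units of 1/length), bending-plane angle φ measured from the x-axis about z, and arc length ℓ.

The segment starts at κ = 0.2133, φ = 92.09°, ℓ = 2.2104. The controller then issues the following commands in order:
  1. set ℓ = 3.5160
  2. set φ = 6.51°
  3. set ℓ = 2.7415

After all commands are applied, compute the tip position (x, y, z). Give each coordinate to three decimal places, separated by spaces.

initial: κ=0.2133, φ=92.09°, ℓ=2.2104
cmd 1: set ℓ=3.5160 → (κ,φ,ℓ)=(0.2133,92.09°,3.5160) → tip=(-0.0459,1.2569,3.1956)
cmd 2: set φ=6.51° → (κ,φ,ℓ)=(0.2133,6.51°,3.5160) → tip=(1.2497,0.1426,3.1956)
cmd 3: set ℓ=2.7415 → (κ,φ,ℓ)=(0.2133,6.51°,2.7415) → tip=(0.7740,0.0883,2.5879)

0.774 0.088 2.588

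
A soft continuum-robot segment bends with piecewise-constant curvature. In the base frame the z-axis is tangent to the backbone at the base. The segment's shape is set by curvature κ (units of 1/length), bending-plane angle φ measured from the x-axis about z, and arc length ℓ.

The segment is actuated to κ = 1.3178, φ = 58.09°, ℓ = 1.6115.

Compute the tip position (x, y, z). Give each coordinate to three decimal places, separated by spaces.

θ = κ·ℓ = 1.3178 × 1.6115 = 2.12363 rad
ρ = (1 − cos θ)/κ = (1 − -0.52510)/1.3178 = 1.15731
z = sin θ / κ = 0.85104/1.3178 = 0.64580
x = ρ cos φ = 1.15731 × cos(58.09°) = 0.61174
y = ρ sin φ = 1.15731 × sin(58.09°) = 0.98242

0.612 0.982 0.646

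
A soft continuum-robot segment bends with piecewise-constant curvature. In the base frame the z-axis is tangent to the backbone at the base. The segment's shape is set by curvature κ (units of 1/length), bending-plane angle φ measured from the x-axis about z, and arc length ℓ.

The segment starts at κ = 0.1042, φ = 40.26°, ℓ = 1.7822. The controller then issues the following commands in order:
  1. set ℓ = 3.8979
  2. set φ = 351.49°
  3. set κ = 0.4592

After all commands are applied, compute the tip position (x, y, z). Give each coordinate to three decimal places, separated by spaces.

initial: κ=0.1042, φ=40.26°, ℓ=1.7822
cmd 1: set ℓ=3.8979 → (κ,φ,ℓ)=(0.1042,40.26°,3.8979) → tip=(0.5958,0.5046,3.7916)
cmd 2: set φ=351.49° → (κ,φ,ℓ)=(0.1042,351.49°,3.8979) → tip=(0.7722,-0.1155,3.7916)
cmd 3: set κ=0.4592 → (κ,φ,ℓ)=(0.4592,351.49°,3.8979) → tip=(2.6219,-0.3923,2.1256)

2.622 -0.392 2.126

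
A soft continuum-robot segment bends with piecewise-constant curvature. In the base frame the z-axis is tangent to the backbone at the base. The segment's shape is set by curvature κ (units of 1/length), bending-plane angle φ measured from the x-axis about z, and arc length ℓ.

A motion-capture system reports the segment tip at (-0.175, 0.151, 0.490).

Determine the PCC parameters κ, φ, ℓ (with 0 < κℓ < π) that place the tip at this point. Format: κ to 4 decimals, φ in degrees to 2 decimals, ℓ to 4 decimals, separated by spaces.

1.5749 139.21 0.5597

ρ = √(x²+y²) = √(-0.175² + 0.151²) = 0.23114
φ = atan2(y, x) mod 360° = atan2(0.151, -0.175) = 139.2105°
|p|² = ρ² + z² = 0.23114² + 0.490² = 0.29353
κ = 2ρ / |p|² = 2×0.23114 / 0.29353 = 1.57492
θ = 2·atan2(ρ, z) = 2·atan2(0.23114, 0.490) = 0.88153 rad
ℓ = θ/κ = 0.88153/1.57492 = 0.55973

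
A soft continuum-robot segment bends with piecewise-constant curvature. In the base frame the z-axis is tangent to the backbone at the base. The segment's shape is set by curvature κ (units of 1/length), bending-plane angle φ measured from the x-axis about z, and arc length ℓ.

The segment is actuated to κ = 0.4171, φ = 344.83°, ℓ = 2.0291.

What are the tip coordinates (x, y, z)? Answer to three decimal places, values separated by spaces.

0.780 -0.212 1.795

θ = κ·ℓ = 0.4171 × 2.0291 = 0.84634 rad
ρ = (1 − cos θ)/κ = (1 − 0.66273)/0.4171 = 0.80861
z = sin θ / κ = 0.74886/0.4171 = 1.79539
x = ρ cos φ = 0.80861 × cos(344.83°) = 0.78043
y = ρ sin φ = 0.80861 × sin(344.83°) = -0.21160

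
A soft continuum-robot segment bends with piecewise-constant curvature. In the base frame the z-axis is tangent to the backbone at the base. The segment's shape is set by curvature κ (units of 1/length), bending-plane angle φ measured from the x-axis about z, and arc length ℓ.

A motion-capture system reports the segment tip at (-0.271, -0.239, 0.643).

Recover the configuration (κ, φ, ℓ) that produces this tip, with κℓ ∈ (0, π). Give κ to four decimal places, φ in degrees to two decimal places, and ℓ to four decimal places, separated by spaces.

ρ = √(x²+y²) = √(-0.271² + -0.239²) = 0.36133
φ = atan2(y, x) mod 360° = atan2(-0.239, -0.271) = 221.4097°
|p|² = ρ² + z² = 0.36133² + 0.643² = 0.54401
κ = 2ρ / |p|² = 2×0.36133 / 0.54401 = 1.32841
θ = 2·atan2(ρ, z) = 2·atan2(0.36133, 0.643) = 1.02394 rad
ℓ = θ/κ = 1.02394/1.32841 = 0.77081

1.3284 221.41 0.7708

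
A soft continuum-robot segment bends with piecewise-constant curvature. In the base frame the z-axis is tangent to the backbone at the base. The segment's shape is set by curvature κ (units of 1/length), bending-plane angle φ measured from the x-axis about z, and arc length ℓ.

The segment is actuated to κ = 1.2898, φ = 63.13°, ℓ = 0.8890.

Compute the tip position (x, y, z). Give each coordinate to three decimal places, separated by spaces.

0.206 0.407 0.707

θ = κ·ℓ = 1.2898 × 0.8890 = 1.14663 rad
ρ = (1 − cos θ)/κ = (1 − 0.41156)/1.2898 = 0.45623
z = sin θ / κ = 0.91138/1.2898 = 0.70661
x = ρ cos φ = 0.45623 × cos(63.13°) = 0.20620
y = ρ sin φ = 0.45623 × sin(63.13°) = 0.40697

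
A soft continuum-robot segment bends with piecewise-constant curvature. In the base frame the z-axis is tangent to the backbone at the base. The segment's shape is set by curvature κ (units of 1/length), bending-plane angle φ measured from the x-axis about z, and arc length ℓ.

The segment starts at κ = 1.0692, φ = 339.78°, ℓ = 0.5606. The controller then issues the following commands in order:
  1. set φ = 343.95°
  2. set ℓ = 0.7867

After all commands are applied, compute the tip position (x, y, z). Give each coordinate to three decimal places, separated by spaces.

0.300 -0.086 0.697

initial: κ=1.0692, φ=339.78°, ℓ=0.5606
cmd 1: set φ=343.95° → (κ,φ,ℓ)=(1.0692,343.95°,0.5606) → tip=(0.1567,-0.0451,0.5276)
cmd 2: set ℓ=0.7867 → (κ,φ,ℓ)=(1.0692,343.95°,0.7867) → tip=(0.2997,-0.0862,0.6972)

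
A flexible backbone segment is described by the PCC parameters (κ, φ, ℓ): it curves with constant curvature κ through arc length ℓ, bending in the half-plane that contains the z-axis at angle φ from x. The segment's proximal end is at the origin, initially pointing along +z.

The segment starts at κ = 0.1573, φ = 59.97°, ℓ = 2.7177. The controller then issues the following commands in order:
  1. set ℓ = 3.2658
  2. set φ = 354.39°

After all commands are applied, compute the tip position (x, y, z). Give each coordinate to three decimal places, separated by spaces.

initial: κ=0.1573, φ=59.97°, ℓ=2.7177
cmd 1: set ℓ=3.2658 → (κ,φ,ℓ)=(0.1573,59.97°,3.2658) → tip=(0.4106,0.7104,3.1240)
cmd 2: set φ=354.39° → (κ,φ,ℓ)=(0.1573,354.39°,3.2658) → tip=(0.8166,-0.0802,3.1240)

0.817 -0.080 3.124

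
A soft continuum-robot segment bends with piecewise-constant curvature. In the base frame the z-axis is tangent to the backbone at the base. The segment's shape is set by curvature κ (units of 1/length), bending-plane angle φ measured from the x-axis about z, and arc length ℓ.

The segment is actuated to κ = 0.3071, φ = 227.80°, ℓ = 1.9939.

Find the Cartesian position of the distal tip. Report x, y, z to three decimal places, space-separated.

θ = κ·ℓ = 0.3071 × 1.9939 = 0.61233 rad
ρ = (1 − cos θ)/κ = (1 − 0.81831)/0.3071 = 0.59162
z = sin θ / κ = 0.57477/0.3071 = 1.87162
x = ρ cos φ = 0.59162 × cos(227.80°) = -0.39740
y = ρ sin φ = 0.59162 × sin(227.80°) = -0.43828

-0.397 -0.438 1.872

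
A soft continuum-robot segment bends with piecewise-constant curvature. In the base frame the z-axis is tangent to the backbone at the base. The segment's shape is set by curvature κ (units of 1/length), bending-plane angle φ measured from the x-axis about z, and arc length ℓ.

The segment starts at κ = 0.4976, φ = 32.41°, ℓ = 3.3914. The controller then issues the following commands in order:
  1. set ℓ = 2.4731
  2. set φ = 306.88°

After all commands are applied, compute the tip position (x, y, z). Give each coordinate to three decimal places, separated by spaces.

0.804 -1.071 1.894

initial: κ=0.4976, φ=32.41°, ℓ=3.3914
cmd 1: set ℓ=2.4731 → (κ,φ,ℓ)=(0.4976,32.41°,2.4731) → tip=(1.1305,0.7177,1.8945)
cmd 2: set φ=306.88° → (κ,φ,ℓ)=(0.4976,306.88°,2.4731) → tip=(0.8037,-1.0711,1.8945)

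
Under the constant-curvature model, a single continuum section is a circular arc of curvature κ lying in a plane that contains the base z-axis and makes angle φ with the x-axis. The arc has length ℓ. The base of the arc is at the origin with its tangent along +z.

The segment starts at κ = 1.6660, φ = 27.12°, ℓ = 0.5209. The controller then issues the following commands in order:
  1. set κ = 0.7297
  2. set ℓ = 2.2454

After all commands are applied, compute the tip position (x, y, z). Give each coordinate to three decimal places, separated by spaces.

initial: κ=1.6660, φ=27.12°, ℓ=0.5209
cmd 1: set κ=0.7297 → (κ,φ,ℓ)=(0.7297,27.12°,0.5209) → tip=(0.0871,0.0446,0.5084)
cmd 2: set ℓ=2.2454 → (κ,φ,ℓ)=(0.7297,27.12°,2.2454) → tip=(1.3022,0.6670,1.3673)

1.302 0.667 1.367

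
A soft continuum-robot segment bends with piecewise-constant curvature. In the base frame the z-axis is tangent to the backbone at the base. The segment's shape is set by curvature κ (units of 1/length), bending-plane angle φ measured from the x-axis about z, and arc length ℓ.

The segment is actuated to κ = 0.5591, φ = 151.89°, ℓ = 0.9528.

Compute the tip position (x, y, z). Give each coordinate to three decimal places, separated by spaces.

θ = κ·ℓ = 0.5591 × 0.9528 = 0.53271 rad
ρ = (1 − cos θ)/κ = (1 − 0.86143)/0.5591 = 0.24784
z = sin θ / κ = 0.50787/0.5591 = 0.90837
x = ρ cos φ = 0.24784 × cos(151.89°) = -0.21860
y = ρ sin φ = 0.24784 × sin(151.89°) = 0.11677

-0.219 0.117 0.908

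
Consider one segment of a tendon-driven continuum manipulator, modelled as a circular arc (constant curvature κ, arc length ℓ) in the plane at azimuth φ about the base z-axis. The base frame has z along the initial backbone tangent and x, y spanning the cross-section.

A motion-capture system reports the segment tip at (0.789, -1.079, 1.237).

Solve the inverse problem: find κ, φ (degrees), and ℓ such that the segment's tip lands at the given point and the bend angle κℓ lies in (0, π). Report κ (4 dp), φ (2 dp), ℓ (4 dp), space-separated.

ρ = √(x²+y²) = √(0.789² + -1.079²) = 1.33670
φ = atan2(y, x) mod 360° = atan2(-1.079, 0.789) = 306.1755°
|p|² = ρ² + z² = 1.33670² + 1.237² = 3.31693
κ = 2ρ / |p|² = 2×1.33670 / 3.31693 = 0.80598
θ = 2·atan2(ρ, z) = 2·atan2(1.33670, 1.237) = 1.64823 rad
ℓ = θ/κ = 1.64823/0.80598 = 2.04499

0.8060 306.18 2.0450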